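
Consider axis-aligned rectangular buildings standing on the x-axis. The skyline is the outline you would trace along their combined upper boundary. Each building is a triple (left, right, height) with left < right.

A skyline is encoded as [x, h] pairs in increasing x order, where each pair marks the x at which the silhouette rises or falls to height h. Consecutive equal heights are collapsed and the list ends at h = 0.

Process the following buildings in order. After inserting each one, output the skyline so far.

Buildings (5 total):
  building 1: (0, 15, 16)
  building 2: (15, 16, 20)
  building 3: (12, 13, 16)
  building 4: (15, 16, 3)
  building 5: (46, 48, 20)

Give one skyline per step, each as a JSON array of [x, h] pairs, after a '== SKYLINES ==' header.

== SKYLINES ==
[[0,16],[15,0]]
[[0,16],[15,20],[16,0]]
[[0,16],[15,20],[16,0]]
[[0,16],[15,20],[16,0]]
[[0,16],[15,20],[16,0],[46,20],[48,0]]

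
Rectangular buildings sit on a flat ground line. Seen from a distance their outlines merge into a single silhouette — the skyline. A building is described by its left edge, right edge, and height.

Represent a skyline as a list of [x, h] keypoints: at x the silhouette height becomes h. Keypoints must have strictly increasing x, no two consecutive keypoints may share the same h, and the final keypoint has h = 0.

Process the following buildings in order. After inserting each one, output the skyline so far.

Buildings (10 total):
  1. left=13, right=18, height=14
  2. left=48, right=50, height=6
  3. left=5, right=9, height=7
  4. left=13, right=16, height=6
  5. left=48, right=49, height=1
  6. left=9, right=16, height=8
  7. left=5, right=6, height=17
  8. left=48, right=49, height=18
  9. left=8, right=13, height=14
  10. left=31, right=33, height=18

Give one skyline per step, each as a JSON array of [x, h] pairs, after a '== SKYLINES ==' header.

== SKYLINES ==
[[13,14],[18,0]]
[[13,14],[18,0],[48,6],[50,0]]
[[5,7],[9,0],[13,14],[18,0],[48,6],[50,0]]
[[5,7],[9,0],[13,14],[18,0],[48,6],[50,0]]
[[5,7],[9,0],[13,14],[18,0],[48,6],[50,0]]
[[5,7],[9,8],[13,14],[18,0],[48,6],[50,0]]
[[5,17],[6,7],[9,8],[13,14],[18,0],[48,6],[50,0]]
[[5,17],[6,7],[9,8],[13,14],[18,0],[48,18],[49,6],[50,0]]
[[5,17],[6,7],[8,14],[18,0],[48,18],[49,6],[50,0]]
[[5,17],[6,7],[8,14],[18,0],[31,18],[33,0],[48,18],[49,6],[50,0]]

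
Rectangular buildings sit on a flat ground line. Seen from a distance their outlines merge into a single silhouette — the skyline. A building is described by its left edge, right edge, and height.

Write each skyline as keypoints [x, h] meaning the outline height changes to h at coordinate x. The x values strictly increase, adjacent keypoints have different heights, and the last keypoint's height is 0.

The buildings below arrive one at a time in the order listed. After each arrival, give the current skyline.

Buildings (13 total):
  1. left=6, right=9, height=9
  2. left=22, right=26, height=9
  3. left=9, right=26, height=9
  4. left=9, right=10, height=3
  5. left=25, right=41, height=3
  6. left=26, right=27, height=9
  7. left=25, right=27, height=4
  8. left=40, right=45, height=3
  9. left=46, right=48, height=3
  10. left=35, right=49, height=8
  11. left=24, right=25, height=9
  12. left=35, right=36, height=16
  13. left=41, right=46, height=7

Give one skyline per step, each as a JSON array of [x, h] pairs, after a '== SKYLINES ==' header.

== SKYLINES ==
[[6,9],[9,0]]
[[6,9],[9,0],[22,9],[26,0]]
[[6,9],[26,0]]
[[6,9],[26,0]]
[[6,9],[26,3],[41,0]]
[[6,9],[27,3],[41,0]]
[[6,9],[27,3],[41,0]]
[[6,9],[27,3],[45,0]]
[[6,9],[27,3],[45,0],[46,3],[48,0]]
[[6,9],[27,3],[35,8],[49,0]]
[[6,9],[27,3],[35,8],[49,0]]
[[6,9],[27,3],[35,16],[36,8],[49,0]]
[[6,9],[27,3],[35,16],[36,8],[49,0]]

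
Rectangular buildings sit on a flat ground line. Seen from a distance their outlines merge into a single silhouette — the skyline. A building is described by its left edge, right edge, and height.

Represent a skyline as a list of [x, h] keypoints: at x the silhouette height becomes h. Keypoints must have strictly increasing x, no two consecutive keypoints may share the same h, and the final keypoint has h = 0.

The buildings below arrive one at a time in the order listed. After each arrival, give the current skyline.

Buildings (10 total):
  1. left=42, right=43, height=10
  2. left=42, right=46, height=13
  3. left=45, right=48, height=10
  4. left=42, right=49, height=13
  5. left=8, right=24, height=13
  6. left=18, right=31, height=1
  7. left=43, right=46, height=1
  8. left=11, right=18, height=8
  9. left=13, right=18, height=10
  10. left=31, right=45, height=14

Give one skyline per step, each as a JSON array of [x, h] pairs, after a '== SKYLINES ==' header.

== SKYLINES ==
[[42,10],[43,0]]
[[42,13],[46,0]]
[[42,13],[46,10],[48,0]]
[[42,13],[49,0]]
[[8,13],[24,0],[42,13],[49,0]]
[[8,13],[24,1],[31,0],[42,13],[49,0]]
[[8,13],[24,1],[31,0],[42,13],[49,0]]
[[8,13],[24,1],[31,0],[42,13],[49,0]]
[[8,13],[24,1],[31,0],[42,13],[49,0]]
[[8,13],[24,1],[31,14],[45,13],[49,0]]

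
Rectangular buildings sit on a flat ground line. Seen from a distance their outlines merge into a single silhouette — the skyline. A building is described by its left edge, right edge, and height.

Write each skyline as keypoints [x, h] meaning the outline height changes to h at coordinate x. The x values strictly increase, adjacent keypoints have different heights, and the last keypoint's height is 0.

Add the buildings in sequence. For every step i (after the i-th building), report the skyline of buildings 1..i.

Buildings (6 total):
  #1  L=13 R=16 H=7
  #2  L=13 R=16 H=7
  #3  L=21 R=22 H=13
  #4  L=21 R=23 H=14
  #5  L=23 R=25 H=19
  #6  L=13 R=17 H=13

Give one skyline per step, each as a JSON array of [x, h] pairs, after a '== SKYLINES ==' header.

== SKYLINES ==
[[13,7],[16,0]]
[[13,7],[16,0]]
[[13,7],[16,0],[21,13],[22,0]]
[[13,7],[16,0],[21,14],[23,0]]
[[13,7],[16,0],[21,14],[23,19],[25,0]]
[[13,13],[17,0],[21,14],[23,19],[25,0]]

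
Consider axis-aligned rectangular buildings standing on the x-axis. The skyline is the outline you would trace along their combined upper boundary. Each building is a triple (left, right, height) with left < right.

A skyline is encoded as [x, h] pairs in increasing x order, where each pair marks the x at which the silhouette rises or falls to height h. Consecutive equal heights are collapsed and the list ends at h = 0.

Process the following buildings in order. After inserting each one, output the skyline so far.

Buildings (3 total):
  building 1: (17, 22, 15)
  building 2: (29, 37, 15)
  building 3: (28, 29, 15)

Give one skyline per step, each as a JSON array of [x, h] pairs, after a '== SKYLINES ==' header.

== SKYLINES ==
[[17,15],[22,0]]
[[17,15],[22,0],[29,15],[37,0]]
[[17,15],[22,0],[28,15],[37,0]]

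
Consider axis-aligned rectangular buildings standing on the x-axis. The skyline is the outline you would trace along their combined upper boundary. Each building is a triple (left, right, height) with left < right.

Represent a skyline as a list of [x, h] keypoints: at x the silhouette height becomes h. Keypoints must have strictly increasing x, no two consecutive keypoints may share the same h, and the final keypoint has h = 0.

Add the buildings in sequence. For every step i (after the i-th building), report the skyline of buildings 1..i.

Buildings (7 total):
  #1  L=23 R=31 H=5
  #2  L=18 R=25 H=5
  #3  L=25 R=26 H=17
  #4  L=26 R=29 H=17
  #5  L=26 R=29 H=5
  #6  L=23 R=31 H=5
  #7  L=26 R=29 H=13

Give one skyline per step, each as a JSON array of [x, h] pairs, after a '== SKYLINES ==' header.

== SKYLINES ==
[[23,5],[31,0]]
[[18,5],[31,0]]
[[18,5],[25,17],[26,5],[31,0]]
[[18,5],[25,17],[29,5],[31,0]]
[[18,5],[25,17],[29,5],[31,0]]
[[18,5],[25,17],[29,5],[31,0]]
[[18,5],[25,17],[29,5],[31,0]]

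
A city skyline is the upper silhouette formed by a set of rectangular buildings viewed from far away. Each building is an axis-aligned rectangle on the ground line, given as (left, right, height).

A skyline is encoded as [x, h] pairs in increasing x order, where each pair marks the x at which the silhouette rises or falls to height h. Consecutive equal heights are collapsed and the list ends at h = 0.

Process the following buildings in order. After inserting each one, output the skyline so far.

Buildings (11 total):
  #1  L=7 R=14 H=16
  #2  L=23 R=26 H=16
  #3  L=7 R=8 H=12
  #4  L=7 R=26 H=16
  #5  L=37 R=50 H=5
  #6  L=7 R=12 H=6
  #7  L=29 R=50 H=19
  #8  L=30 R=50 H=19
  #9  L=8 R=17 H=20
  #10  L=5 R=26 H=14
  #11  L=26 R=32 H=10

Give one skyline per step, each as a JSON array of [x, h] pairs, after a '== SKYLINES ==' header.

== SKYLINES ==
[[7,16],[14,0]]
[[7,16],[14,0],[23,16],[26,0]]
[[7,16],[14,0],[23,16],[26,0]]
[[7,16],[26,0]]
[[7,16],[26,0],[37,5],[50,0]]
[[7,16],[26,0],[37,5],[50,0]]
[[7,16],[26,0],[29,19],[50,0]]
[[7,16],[26,0],[29,19],[50,0]]
[[7,16],[8,20],[17,16],[26,0],[29,19],[50,0]]
[[5,14],[7,16],[8,20],[17,16],[26,0],[29,19],[50,0]]
[[5,14],[7,16],[8,20],[17,16],[26,10],[29,19],[50,0]]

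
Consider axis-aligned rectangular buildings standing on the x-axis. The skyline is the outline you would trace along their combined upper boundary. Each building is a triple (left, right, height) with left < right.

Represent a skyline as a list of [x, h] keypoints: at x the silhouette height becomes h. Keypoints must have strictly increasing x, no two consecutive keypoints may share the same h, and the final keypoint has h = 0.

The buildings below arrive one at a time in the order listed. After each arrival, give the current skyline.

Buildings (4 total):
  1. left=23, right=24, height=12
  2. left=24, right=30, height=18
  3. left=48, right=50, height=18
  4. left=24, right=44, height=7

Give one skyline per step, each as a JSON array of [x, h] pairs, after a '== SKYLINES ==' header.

== SKYLINES ==
[[23,12],[24,0]]
[[23,12],[24,18],[30,0]]
[[23,12],[24,18],[30,0],[48,18],[50,0]]
[[23,12],[24,18],[30,7],[44,0],[48,18],[50,0]]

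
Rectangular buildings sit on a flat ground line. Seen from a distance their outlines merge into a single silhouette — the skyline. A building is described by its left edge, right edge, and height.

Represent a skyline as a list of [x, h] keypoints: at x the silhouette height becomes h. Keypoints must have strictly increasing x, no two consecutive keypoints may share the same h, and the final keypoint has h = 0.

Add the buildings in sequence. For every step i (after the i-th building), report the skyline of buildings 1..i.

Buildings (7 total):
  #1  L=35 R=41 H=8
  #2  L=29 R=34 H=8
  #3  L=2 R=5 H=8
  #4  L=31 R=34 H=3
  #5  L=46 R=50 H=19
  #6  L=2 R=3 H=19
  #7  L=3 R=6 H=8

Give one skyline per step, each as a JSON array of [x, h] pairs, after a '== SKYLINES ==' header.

== SKYLINES ==
[[35,8],[41,0]]
[[29,8],[34,0],[35,8],[41,0]]
[[2,8],[5,0],[29,8],[34,0],[35,8],[41,0]]
[[2,8],[5,0],[29,8],[34,0],[35,8],[41,0]]
[[2,8],[5,0],[29,8],[34,0],[35,8],[41,0],[46,19],[50,0]]
[[2,19],[3,8],[5,0],[29,8],[34,0],[35,8],[41,0],[46,19],[50,0]]
[[2,19],[3,8],[6,0],[29,8],[34,0],[35,8],[41,0],[46,19],[50,0]]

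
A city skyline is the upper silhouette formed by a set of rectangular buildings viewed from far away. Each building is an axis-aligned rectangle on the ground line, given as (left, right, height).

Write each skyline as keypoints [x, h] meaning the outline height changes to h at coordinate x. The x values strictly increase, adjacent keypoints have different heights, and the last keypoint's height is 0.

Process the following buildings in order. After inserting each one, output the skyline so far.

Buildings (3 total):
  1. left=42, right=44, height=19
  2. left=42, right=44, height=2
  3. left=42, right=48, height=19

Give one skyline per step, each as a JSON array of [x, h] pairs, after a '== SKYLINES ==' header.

== SKYLINES ==
[[42,19],[44,0]]
[[42,19],[44,0]]
[[42,19],[48,0]]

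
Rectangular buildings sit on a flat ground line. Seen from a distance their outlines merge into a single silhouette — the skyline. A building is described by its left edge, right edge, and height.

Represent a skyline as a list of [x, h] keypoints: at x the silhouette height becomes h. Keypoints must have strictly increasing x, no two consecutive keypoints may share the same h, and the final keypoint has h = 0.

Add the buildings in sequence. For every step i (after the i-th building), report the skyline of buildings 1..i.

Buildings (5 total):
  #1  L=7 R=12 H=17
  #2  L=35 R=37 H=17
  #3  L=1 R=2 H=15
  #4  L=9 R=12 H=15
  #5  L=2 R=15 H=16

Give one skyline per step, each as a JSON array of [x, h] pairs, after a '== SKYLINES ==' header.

== SKYLINES ==
[[7,17],[12,0]]
[[7,17],[12,0],[35,17],[37,0]]
[[1,15],[2,0],[7,17],[12,0],[35,17],[37,0]]
[[1,15],[2,0],[7,17],[12,0],[35,17],[37,0]]
[[1,15],[2,16],[7,17],[12,16],[15,0],[35,17],[37,0]]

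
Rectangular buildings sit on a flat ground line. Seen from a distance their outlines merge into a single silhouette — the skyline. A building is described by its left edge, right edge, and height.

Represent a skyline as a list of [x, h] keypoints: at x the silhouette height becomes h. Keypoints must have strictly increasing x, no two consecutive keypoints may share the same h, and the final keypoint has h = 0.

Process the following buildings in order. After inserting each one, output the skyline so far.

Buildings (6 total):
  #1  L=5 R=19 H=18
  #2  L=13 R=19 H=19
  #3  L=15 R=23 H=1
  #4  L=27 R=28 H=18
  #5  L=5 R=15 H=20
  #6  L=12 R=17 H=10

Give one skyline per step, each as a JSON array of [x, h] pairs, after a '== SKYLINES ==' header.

== SKYLINES ==
[[5,18],[19,0]]
[[5,18],[13,19],[19,0]]
[[5,18],[13,19],[19,1],[23,0]]
[[5,18],[13,19],[19,1],[23,0],[27,18],[28,0]]
[[5,20],[15,19],[19,1],[23,0],[27,18],[28,0]]
[[5,20],[15,19],[19,1],[23,0],[27,18],[28,0]]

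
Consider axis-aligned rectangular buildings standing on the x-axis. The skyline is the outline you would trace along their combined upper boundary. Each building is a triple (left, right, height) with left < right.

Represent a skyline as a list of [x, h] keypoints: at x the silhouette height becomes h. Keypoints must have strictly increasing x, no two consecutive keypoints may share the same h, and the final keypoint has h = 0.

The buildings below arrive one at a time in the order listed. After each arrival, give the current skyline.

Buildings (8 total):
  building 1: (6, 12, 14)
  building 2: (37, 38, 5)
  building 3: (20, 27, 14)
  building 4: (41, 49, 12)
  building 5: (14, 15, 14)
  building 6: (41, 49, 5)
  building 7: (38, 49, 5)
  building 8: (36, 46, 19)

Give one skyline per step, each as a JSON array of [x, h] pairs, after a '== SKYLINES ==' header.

== SKYLINES ==
[[6,14],[12,0]]
[[6,14],[12,0],[37,5],[38,0]]
[[6,14],[12,0],[20,14],[27,0],[37,5],[38,0]]
[[6,14],[12,0],[20,14],[27,0],[37,5],[38,0],[41,12],[49,0]]
[[6,14],[12,0],[14,14],[15,0],[20,14],[27,0],[37,5],[38,0],[41,12],[49,0]]
[[6,14],[12,0],[14,14],[15,0],[20,14],[27,0],[37,5],[38,0],[41,12],[49,0]]
[[6,14],[12,0],[14,14],[15,0],[20,14],[27,0],[37,5],[41,12],[49,0]]
[[6,14],[12,0],[14,14],[15,0],[20,14],[27,0],[36,19],[46,12],[49,0]]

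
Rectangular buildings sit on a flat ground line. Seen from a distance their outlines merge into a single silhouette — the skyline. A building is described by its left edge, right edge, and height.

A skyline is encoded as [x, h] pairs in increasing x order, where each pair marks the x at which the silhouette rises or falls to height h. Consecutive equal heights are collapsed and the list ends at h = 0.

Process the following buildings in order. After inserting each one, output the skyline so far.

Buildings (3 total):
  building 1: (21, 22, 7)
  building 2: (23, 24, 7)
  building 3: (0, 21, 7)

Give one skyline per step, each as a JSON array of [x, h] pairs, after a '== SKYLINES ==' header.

== SKYLINES ==
[[21,7],[22,0]]
[[21,7],[22,0],[23,7],[24,0]]
[[0,7],[22,0],[23,7],[24,0]]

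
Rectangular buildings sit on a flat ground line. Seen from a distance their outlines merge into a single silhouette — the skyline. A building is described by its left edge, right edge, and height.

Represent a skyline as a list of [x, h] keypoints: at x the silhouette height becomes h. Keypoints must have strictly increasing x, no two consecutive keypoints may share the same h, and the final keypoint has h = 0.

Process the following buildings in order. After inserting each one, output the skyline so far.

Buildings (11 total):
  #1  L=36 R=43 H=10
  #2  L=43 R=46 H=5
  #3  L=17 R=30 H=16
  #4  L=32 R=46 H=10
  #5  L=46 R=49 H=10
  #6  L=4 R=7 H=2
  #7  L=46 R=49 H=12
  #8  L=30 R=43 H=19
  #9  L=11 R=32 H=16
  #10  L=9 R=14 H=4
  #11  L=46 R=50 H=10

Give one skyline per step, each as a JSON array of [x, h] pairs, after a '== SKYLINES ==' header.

== SKYLINES ==
[[36,10],[43,0]]
[[36,10],[43,5],[46,0]]
[[17,16],[30,0],[36,10],[43,5],[46,0]]
[[17,16],[30,0],[32,10],[46,0]]
[[17,16],[30,0],[32,10],[49,0]]
[[4,2],[7,0],[17,16],[30,0],[32,10],[49,0]]
[[4,2],[7,0],[17,16],[30,0],[32,10],[46,12],[49,0]]
[[4,2],[7,0],[17,16],[30,19],[43,10],[46,12],[49,0]]
[[4,2],[7,0],[11,16],[30,19],[43,10],[46,12],[49,0]]
[[4,2],[7,0],[9,4],[11,16],[30,19],[43,10],[46,12],[49,0]]
[[4,2],[7,0],[9,4],[11,16],[30,19],[43,10],[46,12],[49,10],[50,0]]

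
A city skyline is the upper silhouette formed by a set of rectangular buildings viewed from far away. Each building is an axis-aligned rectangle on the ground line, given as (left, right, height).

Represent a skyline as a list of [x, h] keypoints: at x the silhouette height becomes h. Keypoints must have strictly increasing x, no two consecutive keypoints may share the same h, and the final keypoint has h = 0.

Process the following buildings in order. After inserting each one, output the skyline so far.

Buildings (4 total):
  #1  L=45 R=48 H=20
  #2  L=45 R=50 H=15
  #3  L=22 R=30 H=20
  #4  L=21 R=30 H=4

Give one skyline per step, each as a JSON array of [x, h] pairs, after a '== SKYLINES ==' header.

== SKYLINES ==
[[45,20],[48,0]]
[[45,20],[48,15],[50,0]]
[[22,20],[30,0],[45,20],[48,15],[50,0]]
[[21,4],[22,20],[30,0],[45,20],[48,15],[50,0]]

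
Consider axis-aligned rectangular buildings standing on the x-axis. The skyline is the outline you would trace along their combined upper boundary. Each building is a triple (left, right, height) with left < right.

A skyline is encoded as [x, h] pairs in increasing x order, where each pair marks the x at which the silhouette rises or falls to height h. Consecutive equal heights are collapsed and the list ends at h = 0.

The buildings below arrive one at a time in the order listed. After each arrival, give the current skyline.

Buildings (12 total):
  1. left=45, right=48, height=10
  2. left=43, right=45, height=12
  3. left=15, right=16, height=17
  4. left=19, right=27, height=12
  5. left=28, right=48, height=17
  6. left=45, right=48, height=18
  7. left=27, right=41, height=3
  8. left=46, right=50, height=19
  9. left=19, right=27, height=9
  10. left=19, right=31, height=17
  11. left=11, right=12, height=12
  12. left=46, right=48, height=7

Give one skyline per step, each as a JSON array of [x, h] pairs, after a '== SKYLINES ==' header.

== SKYLINES ==
[[45,10],[48,0]]
[[43,12],[45,10],[48,0]]
[[15,17],[16,0],[43,12],[45,10],[48,0]]
[[15,17],[16,0],[19,12],[27,0],[43,12],[45,10],[48,0]]
[[15,17],[16,0],[19,12],[27,0],[28,17],[48,0]]
[[15,17],[16,0],[19,12],[27,0],[28,17],[45,18],[48,0]]
[[15,17],[16,0],[19,12],[27,3],[28,17],[45,18],[48,0]]
[[15,17],[16,0],[19,12],[27,3],[28,17],[45,18],[46,19],[50,0]]
[[15,17],[16,0],[19,12],[27,3],[28,17],[45,18],[46,19],[50,0]]
[[15,17],[16,0],[19,17],[45,18],[46,19],[50,0]]
[[11,12],[12,0],[15,17],[16,0],[19,17],[45,18],[46,19],[50,0]]
[[11,12],[12,0],[15,17],[16,0],[19,17],[45,18],[46,19],[50,0]]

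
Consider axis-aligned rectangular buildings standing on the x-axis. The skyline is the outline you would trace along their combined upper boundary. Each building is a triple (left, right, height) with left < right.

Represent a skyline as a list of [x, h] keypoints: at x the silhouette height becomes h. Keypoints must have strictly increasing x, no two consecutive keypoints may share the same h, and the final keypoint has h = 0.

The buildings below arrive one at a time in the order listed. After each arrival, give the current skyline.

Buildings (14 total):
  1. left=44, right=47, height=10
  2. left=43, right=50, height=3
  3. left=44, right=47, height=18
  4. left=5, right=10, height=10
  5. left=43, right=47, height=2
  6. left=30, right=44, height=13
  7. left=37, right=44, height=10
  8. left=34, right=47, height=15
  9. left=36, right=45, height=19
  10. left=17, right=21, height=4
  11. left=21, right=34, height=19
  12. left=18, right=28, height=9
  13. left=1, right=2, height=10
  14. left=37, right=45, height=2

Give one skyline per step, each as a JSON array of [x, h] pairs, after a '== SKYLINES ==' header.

== SKYLINES ==
[[44,10],[47,0]]
[[43,3],[44,10],[47,3],[50,0]]
[[43,3],[44,18],[47,3],[50,0]]
[[5,10],[10,0],[43,3],[44,18],[47,3],[50,0]]
[[5,10],[10,0],[43,3],[44,18],[47,3],[50,0]]
[[5,10],[10,0],[30,13],[44,18],[47,3],[50,0]]
[[5,10],[10,0],[30,13],[44,18],[47,3],[50,0]]
[[5,10],[10,0],[30,13],[34,15],[44,18],[47,3],[50,0]]
[[5,10],[10,0],[30,13],[34,15],[36,19],[45,18],[47,3],[50,0]]
[[5,10],[10,0],[17,4],[21,0],[30,13],[34,15],[36,19],[45,18],[47,3],[50,0]]
[[5,10],[10,0],[17,4],[21,19],[34,15],[36,19],[45,18],[47,3],[50,0]]
[[5,10],[10,0],[17,4],[18,9],[21,19],[34,15],[36,19],[45,18],[47,3],[50,0]]
[[1,10],[2,0],[5,10],[10,0],[17,4],[18,9],[21,19],[34,15],[36,19],[45,18],[47,3],[50,0]]
[[1,10],[2,0],[5,10],[10,0],[17,4],[18,9],[21,19],[34,15],[36,19],[45,18],[47,3],[50,0]]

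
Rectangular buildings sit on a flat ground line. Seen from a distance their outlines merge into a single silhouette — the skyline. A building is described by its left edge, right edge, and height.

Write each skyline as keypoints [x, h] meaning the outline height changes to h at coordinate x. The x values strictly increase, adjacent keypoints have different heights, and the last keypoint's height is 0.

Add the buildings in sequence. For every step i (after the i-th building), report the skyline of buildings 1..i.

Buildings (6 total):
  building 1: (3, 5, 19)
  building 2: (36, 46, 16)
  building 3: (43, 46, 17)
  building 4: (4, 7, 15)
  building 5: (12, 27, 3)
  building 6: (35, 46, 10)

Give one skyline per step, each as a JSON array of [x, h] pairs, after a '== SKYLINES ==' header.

== SKYLINES ==
[[3,19],[5,0]]
[[3,19],[5,0],[36,16],[46,0]]
[[3,19],[5,0],[36,16],[43,17],[46,0]]
[[3,19],[5,15],[7,0],[36,16],[43,17],[46,0]]
[[3,19],[5,15],[7,0],[12,3],[27,0],[36,16],[43,17],[46,0]]
[[3,19],[5,15],[7,0],[12,3],[27,0],[35,10],[36,16],[43,17],[46,0]]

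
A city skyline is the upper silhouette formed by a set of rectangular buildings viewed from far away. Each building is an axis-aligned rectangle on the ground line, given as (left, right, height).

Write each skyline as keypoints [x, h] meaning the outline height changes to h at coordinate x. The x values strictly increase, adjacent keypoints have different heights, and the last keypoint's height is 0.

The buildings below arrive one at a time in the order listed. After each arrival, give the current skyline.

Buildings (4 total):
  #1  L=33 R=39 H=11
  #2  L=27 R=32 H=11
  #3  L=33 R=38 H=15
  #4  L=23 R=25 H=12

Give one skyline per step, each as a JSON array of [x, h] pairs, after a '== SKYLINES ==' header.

== SKYLINES ==
[[33,11],[39,0]]
[[27,11],[32,0],[33,11],[39,0]]
[[27,11],[32,0],[33,15],[38,11],[39,0]]
[[23,12],[25,0],[27,11],[32,0],[33,15],[38,11],[39,0]]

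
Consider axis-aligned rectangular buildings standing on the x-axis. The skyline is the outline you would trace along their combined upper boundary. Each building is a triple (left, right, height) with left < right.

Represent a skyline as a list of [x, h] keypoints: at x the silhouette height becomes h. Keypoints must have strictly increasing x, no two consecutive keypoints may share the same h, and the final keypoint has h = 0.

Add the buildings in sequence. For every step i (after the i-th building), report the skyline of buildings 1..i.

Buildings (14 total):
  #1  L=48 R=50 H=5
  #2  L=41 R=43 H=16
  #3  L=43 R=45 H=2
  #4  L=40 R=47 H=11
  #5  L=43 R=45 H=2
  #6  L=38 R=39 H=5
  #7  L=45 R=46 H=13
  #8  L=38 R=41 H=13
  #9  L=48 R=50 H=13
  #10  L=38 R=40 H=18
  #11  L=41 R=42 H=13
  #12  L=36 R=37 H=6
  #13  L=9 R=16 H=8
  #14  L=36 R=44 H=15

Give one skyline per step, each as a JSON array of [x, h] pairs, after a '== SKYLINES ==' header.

== SKYLINES ==
[[48,5],[50,0]]
[[41,16],[43,0],[48,5],[50,0]]
[[41,16],[43,2],[45,0],[48,5],[50,0]]
[[40,11],[41,16],[43,11],[47,0],[48,5],[50,0]]
[[40,11],[41,16],[43,11],[47,0],[48,5],[50,0]]
[[38,5],[39,0],[40,11],[41,16],[43,11],[47,0],[48,5],[50,0]]
[[38,5],[39,0],[40,11],[41,16],[43,11],[45,13],[46,11],[47,0],[48,5],[50,0]]
[[38,13],[41,16],[43,11],[45,13],[46,11],[47,0],[48,5],[50,0]]
[[38,13],[41,16],[43,11],[45,13],[46,11],[47,0],[48,13],[50,0]]
[[38,18],[40,13],[41,16],[43,11],[45,13],[46,11],[47,0],[48,13],[50,0]]
[[38,18],[40,13],[41,16],[43,11],[45,13],[46,11],[47,0],[48,13],[50,0]]
[[36,6],[37,0],[38,18],[40,13],[41,16],[43,11],[45,13],[46,11],[47,0],[48,13],[50,0]]
[[9,8],[16,0],[36,6],[37,0],[38,18],[40,13],[41,16],[43,11],[45,13],[46,11],[47,0],[48,13],[50,0]]
[[9,8],[16,0],[36,15],[38,18],[40,15],[41,16],[43,15],[44,11],[45,13],[46,11],[47,0],[48,13],[50,0]]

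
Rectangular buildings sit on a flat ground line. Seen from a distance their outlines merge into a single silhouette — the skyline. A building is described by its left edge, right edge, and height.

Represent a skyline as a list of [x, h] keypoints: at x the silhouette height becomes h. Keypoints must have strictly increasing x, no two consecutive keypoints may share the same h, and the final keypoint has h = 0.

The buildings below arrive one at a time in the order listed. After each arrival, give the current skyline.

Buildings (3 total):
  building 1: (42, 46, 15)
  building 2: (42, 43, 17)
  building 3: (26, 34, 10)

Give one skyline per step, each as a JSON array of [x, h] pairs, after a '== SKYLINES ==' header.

== SKYLINES ==
[[42,15],[46,0]]
[[42,17],[43,15],[46,0]]
[[26,10],[34,0],[42,17],[43,15],[46,0]]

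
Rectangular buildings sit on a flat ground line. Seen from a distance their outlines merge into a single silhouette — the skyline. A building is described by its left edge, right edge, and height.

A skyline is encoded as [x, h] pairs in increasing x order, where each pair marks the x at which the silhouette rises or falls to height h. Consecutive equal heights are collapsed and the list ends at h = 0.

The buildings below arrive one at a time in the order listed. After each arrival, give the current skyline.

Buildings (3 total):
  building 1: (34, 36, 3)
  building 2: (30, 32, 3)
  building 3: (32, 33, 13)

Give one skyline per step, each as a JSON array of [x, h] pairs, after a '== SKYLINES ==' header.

== SKYLINES ==
[[34,3],[36,0]]
[[30,3],[32,0],[34,3],[36,0]]
[[30,3],[32,13],[33,0],[34,3],[36,0]]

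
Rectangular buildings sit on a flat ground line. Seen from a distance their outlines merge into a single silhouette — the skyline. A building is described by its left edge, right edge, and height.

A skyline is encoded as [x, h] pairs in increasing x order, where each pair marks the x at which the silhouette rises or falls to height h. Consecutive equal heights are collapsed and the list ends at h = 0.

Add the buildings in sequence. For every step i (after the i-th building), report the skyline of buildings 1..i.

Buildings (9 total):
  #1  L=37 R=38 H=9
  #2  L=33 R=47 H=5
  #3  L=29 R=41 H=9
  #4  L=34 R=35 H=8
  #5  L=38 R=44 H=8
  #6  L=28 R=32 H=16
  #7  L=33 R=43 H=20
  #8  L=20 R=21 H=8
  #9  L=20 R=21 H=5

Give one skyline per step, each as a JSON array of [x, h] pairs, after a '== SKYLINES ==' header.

== SKYLINES ==
[[37,9],[38,0]]
[[33,5],[37,9],[38,5],[47,0]]
[[29,9],[41,5],[47,0]]
[[29,9],[41,5],[47,0]]
[[29,9],[41,8],[44,5],[47,0]]
[[28,16],[32,9],[41,8],[44,5],[47,0]]
[[28,16],[32,9],[33,20],[43,8],[44,5],[47,0]]
[[20,8],[21,0],[28,16],[32,9],[33,20],[43,8],[44,5],[47,0]]
[[20,8],[21,0],[28,16],[32,9],[33,20],[43,8],[44,5],[47,0]]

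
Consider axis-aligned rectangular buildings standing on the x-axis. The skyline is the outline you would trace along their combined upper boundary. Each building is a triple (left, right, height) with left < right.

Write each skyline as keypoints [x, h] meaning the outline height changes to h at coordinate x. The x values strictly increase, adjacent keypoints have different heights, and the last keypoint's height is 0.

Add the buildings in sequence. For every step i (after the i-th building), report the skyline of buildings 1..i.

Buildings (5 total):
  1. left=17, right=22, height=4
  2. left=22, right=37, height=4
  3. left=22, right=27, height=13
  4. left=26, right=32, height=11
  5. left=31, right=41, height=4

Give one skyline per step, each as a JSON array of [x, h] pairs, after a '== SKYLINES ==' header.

== SKYLINES ==
[[17,4],[22,0]]
[[17,4],[37,0]]
[[17,4],[22,13],[27,4],[37,0]]
[[17,4],[22,13],[27,11],[32,4],[37,0]]
[[17,4],[22,13],[27,11],[32,4],[41,0]]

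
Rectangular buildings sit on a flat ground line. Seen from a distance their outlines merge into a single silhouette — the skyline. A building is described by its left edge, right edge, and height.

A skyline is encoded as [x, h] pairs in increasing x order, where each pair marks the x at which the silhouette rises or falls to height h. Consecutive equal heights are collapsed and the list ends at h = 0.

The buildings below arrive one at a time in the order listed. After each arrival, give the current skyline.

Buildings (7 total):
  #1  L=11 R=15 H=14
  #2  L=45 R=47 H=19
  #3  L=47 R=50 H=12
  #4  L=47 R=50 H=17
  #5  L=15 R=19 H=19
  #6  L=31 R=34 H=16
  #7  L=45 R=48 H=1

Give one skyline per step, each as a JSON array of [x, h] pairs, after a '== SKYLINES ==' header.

== SKYLINES ==
[[11,14],[15,0]]
[[11,14],[15,0],[45,19],[47,0]]
[[11,14],[15,0],[45,19],[47,12],[50,0]]
[[11,14],[15,0],[45,19],[47,17],[50,0]]
[[11,14],[15,19],[19,0],[45,19],[47,17],[50,0]]
[[11,14],[15,19],[19,0],[31,16],[34,0],[45,19],[47,17],[50,0]]
[[11,14],[15,19],[19,0],[31,16],[34,0],[45,19],[47,17],[50,0]]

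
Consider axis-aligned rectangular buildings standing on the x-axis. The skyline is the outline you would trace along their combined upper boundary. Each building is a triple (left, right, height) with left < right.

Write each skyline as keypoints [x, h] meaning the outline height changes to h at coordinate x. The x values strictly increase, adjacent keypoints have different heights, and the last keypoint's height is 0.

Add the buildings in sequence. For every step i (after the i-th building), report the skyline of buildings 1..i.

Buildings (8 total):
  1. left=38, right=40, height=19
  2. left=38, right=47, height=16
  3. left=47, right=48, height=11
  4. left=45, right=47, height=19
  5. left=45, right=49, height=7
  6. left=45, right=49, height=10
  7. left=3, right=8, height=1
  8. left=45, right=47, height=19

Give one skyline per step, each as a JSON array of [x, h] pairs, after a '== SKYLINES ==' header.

== SKYLINES ==
[[38,19],[40,0]]
[[38,19],[40,16],[47,0]]
[[38,19],[40,16],[47,11],[48,0]]
[[38,19],[40,16],[45,19],[47,11],[48,0]]
[[38,19],[40,16],[45,19],[47,11],[48,7],[49,0]]
[[38,19],[40,16],[45,19],[47,11],[48,10],[49,0]]
[[3,1],[8,0],[38,19],[40,16],[45,19],[47,11],[48,10],[49,0]]
[[3,1],[8,0],[38,19],[40,16],[45,19],[47,11],[48,10],[49,0]]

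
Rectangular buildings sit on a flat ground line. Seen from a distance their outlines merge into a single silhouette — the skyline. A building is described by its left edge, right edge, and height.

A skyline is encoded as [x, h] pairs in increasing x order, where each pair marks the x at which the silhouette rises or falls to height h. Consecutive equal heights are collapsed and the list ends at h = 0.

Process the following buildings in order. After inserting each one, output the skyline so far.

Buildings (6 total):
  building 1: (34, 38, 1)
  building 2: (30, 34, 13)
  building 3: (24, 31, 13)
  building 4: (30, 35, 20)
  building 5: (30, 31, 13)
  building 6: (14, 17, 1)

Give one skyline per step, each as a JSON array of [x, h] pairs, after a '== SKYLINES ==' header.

== SKYLINES ==
[[34,1],[38,0]]
[[30,13],[34,1],[38,0]]
[[24,13],[34,1],[38,0]]
[[24,13],[30,20],[35,1],[38,0]]
[[24,13],[30,20],[35,1],[38,0]]
[[14,1],[17,0],[24,13],[30,20],[35,1],[38,0]]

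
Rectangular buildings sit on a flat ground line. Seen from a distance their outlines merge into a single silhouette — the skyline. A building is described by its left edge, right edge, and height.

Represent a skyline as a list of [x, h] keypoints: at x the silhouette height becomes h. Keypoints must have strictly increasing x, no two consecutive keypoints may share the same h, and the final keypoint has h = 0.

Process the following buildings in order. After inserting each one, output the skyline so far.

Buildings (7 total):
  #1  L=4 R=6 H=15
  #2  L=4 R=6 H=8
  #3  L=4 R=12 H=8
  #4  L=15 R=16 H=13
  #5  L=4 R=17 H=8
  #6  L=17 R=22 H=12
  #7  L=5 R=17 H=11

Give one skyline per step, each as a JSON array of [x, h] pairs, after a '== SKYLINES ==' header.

== SKYLINES ==
[[4,15],[6,0]]
[[4,15],[6,0]]
[[4,15],[6,8],[12,0]]
[[4,15],[6,8],[12,0],[15,13],[16,0]]
[[4,15],[6,8],[15,13],[16,8],[17,0]]
[[4,15],[6,8],[15,13],[16,8],[17,12],[22,0]]
[[4,15],[6,11],[15,13],[16,11],[17,12],[22,0]]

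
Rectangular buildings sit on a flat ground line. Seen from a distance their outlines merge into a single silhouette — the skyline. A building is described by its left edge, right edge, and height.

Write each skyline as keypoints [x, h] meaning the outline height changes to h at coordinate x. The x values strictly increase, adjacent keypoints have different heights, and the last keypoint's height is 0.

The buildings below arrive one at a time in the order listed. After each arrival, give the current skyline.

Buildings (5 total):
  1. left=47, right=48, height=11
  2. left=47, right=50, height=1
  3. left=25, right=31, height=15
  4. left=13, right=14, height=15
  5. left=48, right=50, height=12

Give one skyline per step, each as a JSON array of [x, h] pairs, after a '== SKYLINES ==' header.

== SKYLINES ==
[[47,11],[48,0]]
[[47,11],[48,1],[50,0]]
[[25,15],[31,0],[47,11],[48,1],[50,0]]
[[13,15],[14,0],[25,15],[31,0],[47,11],[48,1],[50,0]]
[[13,15],[14,0],[25,15],[31,0],[47,11],[48,12],[50,0]]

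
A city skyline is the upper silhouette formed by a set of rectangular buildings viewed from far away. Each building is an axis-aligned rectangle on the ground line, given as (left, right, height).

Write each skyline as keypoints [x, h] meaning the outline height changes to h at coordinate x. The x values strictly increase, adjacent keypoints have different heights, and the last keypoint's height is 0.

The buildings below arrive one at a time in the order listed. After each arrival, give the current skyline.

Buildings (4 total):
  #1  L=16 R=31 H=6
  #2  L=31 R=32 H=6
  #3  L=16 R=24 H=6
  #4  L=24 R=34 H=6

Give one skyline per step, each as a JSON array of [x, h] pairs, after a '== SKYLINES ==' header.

== SKYLINES ==
[[16,6],[31,0]]
[[16,6],[32,0]]
[[16,6],[32,0]]
[[16,6],[34,0]]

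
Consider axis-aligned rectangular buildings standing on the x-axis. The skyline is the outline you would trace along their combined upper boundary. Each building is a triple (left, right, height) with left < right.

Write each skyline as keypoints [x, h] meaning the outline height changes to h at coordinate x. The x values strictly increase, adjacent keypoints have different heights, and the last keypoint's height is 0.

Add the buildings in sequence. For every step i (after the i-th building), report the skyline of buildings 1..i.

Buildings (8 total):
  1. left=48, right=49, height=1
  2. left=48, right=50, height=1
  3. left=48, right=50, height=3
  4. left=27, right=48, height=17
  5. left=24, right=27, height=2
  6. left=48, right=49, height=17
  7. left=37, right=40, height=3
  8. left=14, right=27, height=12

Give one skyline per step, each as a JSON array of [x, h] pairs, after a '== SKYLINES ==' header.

== SKYLINES ==
[[48,1],[49,0]]
[[48,1],[50,0]]
[[48,3],[50,0]]
[[27,17],[48,3],[50,0]]
[[24,2],[27,17],[48,3],[50,0]]
[[24,2],[27,17],[49,3],[50,0]]
[[24,2],[27,17],[49,3],[50,0]]
[[14,12],[27,17],[49,3],[50,0]]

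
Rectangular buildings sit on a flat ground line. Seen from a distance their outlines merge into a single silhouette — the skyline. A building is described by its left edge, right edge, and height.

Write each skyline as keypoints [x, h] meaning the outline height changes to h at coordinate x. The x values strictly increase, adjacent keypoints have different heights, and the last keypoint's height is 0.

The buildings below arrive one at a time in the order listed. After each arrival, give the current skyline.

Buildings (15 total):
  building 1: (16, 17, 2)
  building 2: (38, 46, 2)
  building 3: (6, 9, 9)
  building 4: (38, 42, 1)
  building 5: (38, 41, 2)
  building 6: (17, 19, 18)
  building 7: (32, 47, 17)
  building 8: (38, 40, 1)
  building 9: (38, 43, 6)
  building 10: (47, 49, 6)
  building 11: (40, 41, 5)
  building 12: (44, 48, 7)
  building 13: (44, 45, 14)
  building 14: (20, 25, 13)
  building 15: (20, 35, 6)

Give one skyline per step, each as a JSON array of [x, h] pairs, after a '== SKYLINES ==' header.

== SKYLINES ==
[[16,2],[17,0]]
[[16,2],[17,0],[38,2],[46,0]]
[[6,9],[9,0],[16,2],[17,0],[38,2],[46,0]]
[[6,9],[9,0],[16,2],[17,0],[38,2],[46,0]]
[[6,9],[9,0],[16,2],[17,0],[38,2],[46,0]]
[[6,9],[9,0],[16,2],[17,18],[19,0],[38,2],[46,0]]
[[6,9],[9,0],[16,2],[17,18],[19,0],[32,17],[47,0]]
[[6,9],[9,0],[16,2],[17,18],[19,0],[32,17],[47,0]]
[[6,9],[9,0],[16,2],[17,18],[19,0],[32,17],[47,0]]
[[6,9],[9,0],[16,2],[17,18],[19,0],[32,17],[47,6],[49,0]]
[[6,9],[9,0],[16,2],[17,18],[19,0],[32,17],[47,6],[49,0]]
[[6,9],[9,0],[16,2],[17,18],[19,0],[32,17],[47,7],[48,6],[49,0]]
[[6,9],[9,0],[16,2],[17,18],[19,0],[32,17],[47,7],[48,6],[49,0]]
[[6,9],[9,0],[16,2],[17,18],[19,0],[20,13],[25,0],[32,17],[47,7],[48,6],[49,0]]
[[6,9],[9,0],[16,2],[17,18],[19,0],[20,13],[25,6],[32,17],[47,7],[48,6],[49,0]]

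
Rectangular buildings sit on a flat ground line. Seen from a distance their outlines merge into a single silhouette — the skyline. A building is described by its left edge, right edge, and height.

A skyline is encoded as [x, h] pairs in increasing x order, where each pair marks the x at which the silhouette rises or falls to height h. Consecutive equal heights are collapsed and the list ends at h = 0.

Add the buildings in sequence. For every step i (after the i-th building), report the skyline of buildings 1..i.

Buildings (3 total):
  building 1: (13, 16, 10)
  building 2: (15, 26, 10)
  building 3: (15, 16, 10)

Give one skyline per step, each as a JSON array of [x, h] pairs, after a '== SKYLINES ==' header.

== SKYLINES ==
[[13,10],[16,0]]
[[13,10],[26,0]]
[[13,10],[26,0]]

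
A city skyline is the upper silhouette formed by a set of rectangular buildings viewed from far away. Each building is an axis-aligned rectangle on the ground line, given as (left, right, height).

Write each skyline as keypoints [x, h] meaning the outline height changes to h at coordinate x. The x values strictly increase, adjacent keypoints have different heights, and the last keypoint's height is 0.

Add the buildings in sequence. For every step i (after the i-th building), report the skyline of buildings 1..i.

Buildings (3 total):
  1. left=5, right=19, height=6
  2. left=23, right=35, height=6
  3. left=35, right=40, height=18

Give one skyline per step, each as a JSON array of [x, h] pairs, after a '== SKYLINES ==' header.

== SKYLINES ==
[[5,6],[19,0]]
[[5,6],[19,0],[23,6],[35,0]]
[[5,6],[19,0],[23,6],[35,18],[40,0]]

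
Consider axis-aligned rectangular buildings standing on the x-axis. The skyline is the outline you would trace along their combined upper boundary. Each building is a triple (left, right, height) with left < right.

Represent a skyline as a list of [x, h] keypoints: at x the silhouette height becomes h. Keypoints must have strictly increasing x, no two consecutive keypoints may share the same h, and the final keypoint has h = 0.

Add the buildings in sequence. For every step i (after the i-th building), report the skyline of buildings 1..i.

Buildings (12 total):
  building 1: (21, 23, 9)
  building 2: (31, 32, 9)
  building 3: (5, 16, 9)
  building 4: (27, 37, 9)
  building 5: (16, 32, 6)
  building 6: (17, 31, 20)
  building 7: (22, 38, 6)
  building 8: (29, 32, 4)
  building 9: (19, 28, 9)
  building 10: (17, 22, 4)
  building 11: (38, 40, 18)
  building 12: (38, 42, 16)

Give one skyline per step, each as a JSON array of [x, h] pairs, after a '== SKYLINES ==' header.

== SKYLINES ==
[[21,9],[23,0]]
[[21,9],[23,0],[31,9],[32,0]]
[[5,9],[16,0],[21,9],[23,0],[31,9],[32,0]]
[[5,9],[16,0],[21,9],[23,0],[27,9],[37,0]]
[[5,9],[16,6],[21,9],[23,6],[27,9],[37,0]]
[[5,9],[16,6],[17,20],[31,9],[37,0]]
[[5,9],[16,6],[17,20],[31,9],[37,6],[38,0]]
[[5,9],[16,6],[17,20],[31,9],[37,6],[38,0]]
[[5,9],[16,6],[17,20],[31,9],[37,6],[38,0]]
[[5,9],[16,6],[17,20],[31,9],[37,6],[38,0]]
[[5,9],[16,6],[17,20],[31,9],[37,6],[38,18],[40,0]]
[[5,9],[16,6],[17,20],[31,9],[37,6],[38,18],[40,16],[42,0]]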